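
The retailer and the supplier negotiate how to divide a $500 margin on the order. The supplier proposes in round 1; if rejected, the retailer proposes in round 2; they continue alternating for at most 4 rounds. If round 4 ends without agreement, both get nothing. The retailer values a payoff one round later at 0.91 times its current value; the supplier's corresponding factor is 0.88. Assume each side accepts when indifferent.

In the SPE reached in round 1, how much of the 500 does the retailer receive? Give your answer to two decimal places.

Round 4 (the retailer proposes): the supplier will accept anything ≥ 0, so the retailer offers 0 and keeps 500.
Round 3 (the supplier proposes): the retailer can get 500 next round, worth 0.91 × 500 = 455 now. The supplier offers 455 and keeps 500 − 455 = 45.
Round 2 (the retailer proposes): the supplier can get 45 next round, worth 0.88 × 45 = 39.6 now; the retailer offers that and keeps 460.4.
Round 1 (the supplier proposes): the retailer can get 460.4 next round, worth 0.91 × 460.4 = 418.964 now. The supplier offers 418.964 and keeps 500 − 418.964 = 81.036.

418.96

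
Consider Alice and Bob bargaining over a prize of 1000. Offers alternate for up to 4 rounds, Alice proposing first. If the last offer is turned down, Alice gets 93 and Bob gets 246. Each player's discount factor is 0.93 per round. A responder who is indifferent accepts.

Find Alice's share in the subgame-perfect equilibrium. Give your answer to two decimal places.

Round 4 (Bob proposes): Alice gets 93 if talks fail, so Bob offers 93 and keeps 907.
Round 3 (Alice proposes): Bob can get 907 next round, worth 0.93 × 907 = 843.51 now, so Alice offers 843.51, keeping 156.49.
Round 2 (Bob proposes): Alice can get 156.49 next round, worth 0.93 × 156.49 = 145.5357 now; Bob offers that and keeps 854.4643.
Round 1 (Alice proposes): Bob can get 854.4643 next round, worth 0.93 × 854.4643 = 794.651799 now, so Alice offers 794.651799, keeping 205.348201.

205.35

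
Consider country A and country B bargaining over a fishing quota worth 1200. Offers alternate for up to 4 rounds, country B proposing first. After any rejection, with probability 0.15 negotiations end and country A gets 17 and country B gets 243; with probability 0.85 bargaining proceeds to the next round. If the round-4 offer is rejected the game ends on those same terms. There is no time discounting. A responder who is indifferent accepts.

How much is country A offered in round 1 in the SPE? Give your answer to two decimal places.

714.13

Round 4 (country A proposes): country B gets 243 if talks fail, so country A offers 243 and keeps 957.
Round 3 (country B proposes): rejecting gives country A an expected 0.85 × 957 + 0.15 × 17 = 816, so country B offers 816, keeping 384.
Round 2 (country A proposes): rejecting gives country B an expected 0.85 × 384 + 0.15 × 243 = 362.85. Country A offers 362.85 and keeps 1200 − 362.85 = 837.15.
Round 1 (country B proposes): rejecting gives country A an expected 0.85 × 837.15 + 0.15 × 17 = 714.1275, so country B offers 714.1275, keeping 485.8725.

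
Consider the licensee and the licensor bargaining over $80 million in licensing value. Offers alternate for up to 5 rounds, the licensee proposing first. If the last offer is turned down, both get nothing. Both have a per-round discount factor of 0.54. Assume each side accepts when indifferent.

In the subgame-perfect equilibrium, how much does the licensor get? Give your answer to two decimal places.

Round 5 (the licensee proposes): the licensor will accept anything ≥ 0, so the licensee offers 0 and keeps 80.
Round 4 (the licensor proposes): the licensee can get 80 next round, worth 0.54 × 80 = 43.2 now. The licensor offers 43.2 and keeps 80 − 43.2 = 36.8.
Round 3 (the licensee proposes): the licensor can get 36.8 next round, worth 0.54 × 36.8 = 19.872 now; the licensee offers that and keeps 60.128.
Round 2 (the licensor proposes): the licensee can get 60.128 next round, worth 0.54 × 60.128 = 32.46912 now. The licensor offers 32.46912 and keeps 80 − 32.46912 = 47.53088.
Round 1 (the licensee proposes): the licensor can get 47.53088 next round, worth 0.54 × 47.53088 = 25.6666752 now. The licensee offers 25.6666752 and keeps 80 − 25.6666752 = 54.3333248.

25.67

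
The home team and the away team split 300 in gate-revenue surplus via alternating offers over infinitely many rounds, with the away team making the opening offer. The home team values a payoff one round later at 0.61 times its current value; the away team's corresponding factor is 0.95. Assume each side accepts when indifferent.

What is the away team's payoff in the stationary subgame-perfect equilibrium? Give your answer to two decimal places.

278.24

Let x be the away team's share when the away team proposes and y be the home team's share when the home team proposes.
The home team accepts iff offered ≥ 0.61·y, so x = 300 − 0.61y. Symmetrically y = 300 − 0.95x.
Substituting: x = 300 − 0.61(300 − 0.95x), giving x(1 − 0.95·0.61) = 300(1 − 0.61).
So x = 300 × 0.39 / 0.4205 ≈ 278.2402, and the home team receives 300 − x ≈ 21.7598.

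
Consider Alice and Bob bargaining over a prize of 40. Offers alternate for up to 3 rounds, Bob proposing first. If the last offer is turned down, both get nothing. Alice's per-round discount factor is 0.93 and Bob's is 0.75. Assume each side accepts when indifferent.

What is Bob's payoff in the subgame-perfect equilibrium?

Round 3 (Bob proposes): rejection yields 0 for Alice; Bob offers 0 and keeps 40.
Round 2 (Alice proposes): Bob can get 40 next round, worth 0.75 × 40 = 30 now, so Alice offers 30, keeping 10.
Round 1 (Bob proposes): Alice can get 10 next round, worth 0.93 × 10 = 9.3 now. Bob offers 9.3 and keeps 40 − 9.3 = 30.7.

30.7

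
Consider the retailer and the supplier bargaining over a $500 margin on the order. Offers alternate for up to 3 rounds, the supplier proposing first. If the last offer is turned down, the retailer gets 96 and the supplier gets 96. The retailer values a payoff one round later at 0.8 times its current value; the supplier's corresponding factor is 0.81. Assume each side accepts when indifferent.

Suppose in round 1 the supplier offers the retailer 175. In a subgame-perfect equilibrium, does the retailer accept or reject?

Accept

Round 3 (the supplier proposes): the retailer gets 96 if talks fail, so the supplier offers 96 and keeps 404.
Round 2 (the retailer proposes): the supplier can get 404 next round, worth 0.81 × 404 = 327.24 now. The retailer offers 327.24 and keeps 500 − 327.24 = 172.76.
So by rejecting in round 1, the retailer gets 172.76 next round, worth 0.8 × 172.76 = 138.208 now.
Offer 175 ≥ 138.208, so the retailer accepts.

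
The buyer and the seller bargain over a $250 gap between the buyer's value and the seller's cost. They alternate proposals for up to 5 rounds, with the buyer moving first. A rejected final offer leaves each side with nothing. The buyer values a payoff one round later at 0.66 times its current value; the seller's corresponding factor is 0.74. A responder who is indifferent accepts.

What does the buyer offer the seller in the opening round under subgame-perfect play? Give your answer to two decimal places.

93.62

Work backward from the last round.
Round 5 (the buyer proposes): the seller will accept anything ≥ 0, so the buyer offers 0 and keeps 250.
Round 4 (the seller proposes): the buyer can get 250 next round, worth 0.66 × 250 = 165 now, so the seller offers 165, keeping 85.
Round 3 (the buyer proposes): the seller can get 85 next round, worth 0.74 × 85 = 62.9 now; the buyer offers that and keeps 187.1.
Round 2 (the seller proposes): the buyer can get 187.1 next round, worth 0.66 × 187.1 = 123.486 now; the seller offers that and keeps 126.514.
Round 1 (the buyer proposes): the seller can get 126.514 next round, worth 0.74 × 126.514 = 93.62036 now; the buyer offers that and keeps 156.37964.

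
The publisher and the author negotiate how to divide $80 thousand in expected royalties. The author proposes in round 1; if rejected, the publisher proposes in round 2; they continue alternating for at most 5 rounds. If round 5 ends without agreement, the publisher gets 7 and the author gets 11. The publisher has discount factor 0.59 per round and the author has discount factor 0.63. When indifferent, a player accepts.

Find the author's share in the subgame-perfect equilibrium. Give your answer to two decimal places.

55.08

Round 5 (the author proposes): the publisher gets 7 if talks fail, so the author offers 7 and keeps 73.
Round 4 (the publisher proposes): the author can get 73 next round, worth 0.63 × 73 = 45.99 now. The publisher offers 45.99 and keeps 80 − 45.99 = 34.01.
Round 3 (the author proposes): the publisher can get 34.01 next round, worth 0.59 × 34.01 = 20.0659 now, so the author offers 20.0659, keeping 59.9341.
Round 2 (the publisher proposes): the author can get 59.9341 next round, worth 0.63 × 59.9341 = 37.758483 now; the publisher offers that and keeps 42.241517.
Round 1 (the author proposes): the publisher can get 42.241517 next round, worth 0.59 × 42.241517 = 24.92249503 now. The author offers 24.92249503 and keeps 80 − 24.92249503 = 55.07750497.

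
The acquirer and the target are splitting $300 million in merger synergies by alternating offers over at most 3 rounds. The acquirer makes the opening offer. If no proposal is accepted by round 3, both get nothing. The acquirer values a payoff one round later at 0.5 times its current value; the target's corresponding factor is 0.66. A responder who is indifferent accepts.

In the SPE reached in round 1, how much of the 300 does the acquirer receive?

Round 3 (the acquirer proposes): rejection yields 0 for the target; the acquirer offers 0 and keeps 300.
Round 2 (the target proposes): the acquirer can get 300 next round, worth 0.5 × 300 = 150 now. The target offers 150 and keeps 300 − 150 = 150.
Round 1 (the acquirer proposes): the target can get 150 next round, worth 0.66 × 150 = 99 now. The acquirer offers 99 and keeps 300 − 99 = 201.

201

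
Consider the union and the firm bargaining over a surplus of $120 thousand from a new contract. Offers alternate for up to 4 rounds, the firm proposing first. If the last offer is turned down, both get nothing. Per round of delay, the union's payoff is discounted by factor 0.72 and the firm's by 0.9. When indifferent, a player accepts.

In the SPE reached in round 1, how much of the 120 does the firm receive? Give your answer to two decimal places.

55.37

Round 4 (the union proposes): the firm will accept anything ≥ 0, so the union offers 0 and keeps 120.
Round 3 (the firm proposes): the union can get 120 next round, worth 0.72 × 120 = 86.4 now; the firm offers that and keeps 33.6.
Round 2 (the union proposes): the firm can get 33.6 next round, worth 0.9 × 33.6 = 30.24 now; the union offers that and keeps 89.76.
Round 1 (the firm proposes): the union can get 89.76 next round, worth 0.72 × 89.76 = 64.6272 now; the firm offers that and keeps 55.3728.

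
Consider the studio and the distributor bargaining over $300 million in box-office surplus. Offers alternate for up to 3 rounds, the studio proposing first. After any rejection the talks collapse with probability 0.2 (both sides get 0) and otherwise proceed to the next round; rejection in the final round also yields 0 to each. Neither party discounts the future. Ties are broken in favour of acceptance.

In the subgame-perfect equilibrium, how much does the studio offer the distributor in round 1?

48

Round 3 (the studio proposes): the distributor will accept anything ≥ 0, so the studio offers 0 and keeps 300.
Round 2 (the distributor proposes): rejecting gives the studio an expected 0.8 × 300 = 240. The distributor offers 240 and keeps 300 − 240 = 60.
Round 1 (the studio proposes): rejecting gives the distributor an expected 0.8 × 60 = 48; the studio offers that and keeps 252.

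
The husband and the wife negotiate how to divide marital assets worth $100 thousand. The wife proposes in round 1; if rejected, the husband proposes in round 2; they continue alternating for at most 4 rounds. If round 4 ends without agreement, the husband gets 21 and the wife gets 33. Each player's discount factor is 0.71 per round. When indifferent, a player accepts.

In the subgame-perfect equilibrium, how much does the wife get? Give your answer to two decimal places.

55.43

By backward induction:
Round 4 (the husband proposes): the wife gets 33 if talks fail, so the husband offers 33 and keeps 67.
Round 3 (the wife proposes): the husband can get 67 next round, worth 0.71 × 67 = 47.57 now. The wife offers 47.57 and keeps 100 − 47.57 = 52.43.
Round 2 (the husband proposes): the wife can get 52.43 next round, worth 0.71 × 52.43 = 37.2253 now; the husband offers that and keeps 62.7747.
Round 1 (the wife proposes): the husband can get 62.7747 next round, worth 0.71 × 62.7747 = 44.570037 now. The wife offers 44.570037 and keeps 100 − 44.570037 = 55.429963.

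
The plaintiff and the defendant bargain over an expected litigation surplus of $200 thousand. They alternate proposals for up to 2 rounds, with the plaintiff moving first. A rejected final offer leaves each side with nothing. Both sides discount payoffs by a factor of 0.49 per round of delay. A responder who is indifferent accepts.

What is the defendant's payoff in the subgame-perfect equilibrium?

98

Round 2 (the defendant proposes): rejection yields 0 for the plaintiff; the defendant offers 0 and keeps 200.
Round 1 (the plaintiff proposes): the defendant can get 200 next round, worth 0.49 × 200 = 98 now. The plaintiff offers 98 and keeps 200 − 98 = 102.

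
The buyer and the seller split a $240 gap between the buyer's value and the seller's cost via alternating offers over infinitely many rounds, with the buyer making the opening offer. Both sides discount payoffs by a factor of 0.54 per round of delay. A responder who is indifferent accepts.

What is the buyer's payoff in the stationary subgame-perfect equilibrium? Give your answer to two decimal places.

155.84

In a stationary SPE each proposer offers the other exactly their discounted continuation value.
If the buyer keeps x when proposing and the seller keeps y when proposing, then x = 240 − 0.54y and y = 240 − 0.54x.
Solving: x = 240(1 − 0.54) / (1 − 0.54·0.54) = 110.4 / 0.7084 ≈ 155.8442.
The seller gets 240 − 155.8442 ≈ 84.1558.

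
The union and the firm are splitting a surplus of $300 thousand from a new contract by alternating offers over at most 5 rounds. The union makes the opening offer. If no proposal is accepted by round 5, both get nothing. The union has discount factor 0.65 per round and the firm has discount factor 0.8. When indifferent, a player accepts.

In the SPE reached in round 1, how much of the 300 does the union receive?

Round 5 (the union proposes): rejection yields 0 for the firm; the union offers 0 and keeps 300.
Round 4 (the firm proposes): the union can get 300 next round, worth 0.65 × 300 = 195 now, so the firm offers 195, keeping 105.
Round 3 (the union proposes): the firm can get 105 next round, worth 0.8 × 105 = 84 now; the union offers that and keeps 216.
Round 2 (the firm proposes): the union can get 216 next round, worth 0.65 × 216 = 140.4 now; the firm offers that and keeps 159.6.
Round 1 (the union proposes): the firm can get 159.6 next round, worth 0.8 × 159.6 = 127.68 now, so the union offers 127.68, keeping 172.32.

172.32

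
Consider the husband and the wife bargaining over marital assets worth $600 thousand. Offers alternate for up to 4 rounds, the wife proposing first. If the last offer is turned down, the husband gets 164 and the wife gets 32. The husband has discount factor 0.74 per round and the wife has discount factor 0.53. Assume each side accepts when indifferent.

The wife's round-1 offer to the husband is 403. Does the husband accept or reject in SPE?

Work out the husband's continuation value if the offer is rejected.
Round 4 (the husband proposes): the wife gets 32 if talks fail, so the husband offers 32 and keeps 568.
Round 3 (the wife proposes): the husband can get 568 next round, worth 0.74 × 568 = 420.32 now; the wife offers that and keeps 179.68.
Round 2 (the husband proposes): the wife can get 179.68 next round, worth 0.53 × 179.68 = 95.2304 now; the husband offers that and keeps 504.7696.
So by rejecting in round 1, the husband gets 504.7696 next round, worth 0.74 × 504.7696 = 373.529504 now.
Offer 403 ≥ 373.529504, so the husband accepts.

Accept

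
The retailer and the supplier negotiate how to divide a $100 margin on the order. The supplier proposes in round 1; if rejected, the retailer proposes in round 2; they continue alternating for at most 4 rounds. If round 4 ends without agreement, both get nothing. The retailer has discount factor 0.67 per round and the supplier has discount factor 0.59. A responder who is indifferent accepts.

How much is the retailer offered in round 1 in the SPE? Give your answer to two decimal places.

Round 4 (the retailer proposes): rejection yields 0 for the supplier; the retailer offers 0 and keeps 100.
Round 3 (the supplier proposes): the retailer can get 100 next round, worth 0.67 × 100 = 67 now, so the supplier offers 67, keeping 33.
Round 2 (the retailer proposes): the supplier can get 33 next round, worth 0.59 × 33 = 19.47 now. The retailer offers 19.47 and keeps 100 − 19.47 = 80.53.
Round 1 (the supplier proposes): the retailer can get 80.53 next round, worth 0.67 × 80.53 = 53.9551 now, so the supplier offers 53.9551, keeping 46.0449.

53.96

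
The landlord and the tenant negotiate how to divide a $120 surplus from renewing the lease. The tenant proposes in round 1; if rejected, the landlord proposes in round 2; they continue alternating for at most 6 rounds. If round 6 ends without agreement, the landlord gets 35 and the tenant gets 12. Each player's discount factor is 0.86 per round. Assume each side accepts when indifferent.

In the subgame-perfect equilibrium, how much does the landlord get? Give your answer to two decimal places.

Round 6 (the landlord proposes): the tenant gets 12 if talks fail, so the landlord offers 12 and keeps 108.
Round 5 (the tenant proposes): the landlord can get 108 next round, worth 0.86 × 108 = 92.88 now; the tenant offers that and keeps 27.12.
Round 4 (the landlord proposes): the tenant can get 27.12 next round, worth 0.86 × 27.12 = 23.3232 now; the landlord offers that and keeps 96.6768.
Round 3 (the tenant proposes): the landlord can get 96.6768 next round, worth 0.86 × 96.6768 = 83.142048 now, so the tenant offers 83.142048, keeping 36.857952.
Round 2 (the landlord proposes): the tenant can get 36.857952 next round, worth 0.86 × 36.857952 = 31.69783872 now, so the landlord offers 31.69783872, keeping 88.30216128.
Round 1 (the tenant proposes): the landlord can get 88.30216128 next round, worth 0.86 × 88.30216128 = 75.9398587008 now, so the tenant offers 75.9398587008, keeping 44.0601412992.

75.94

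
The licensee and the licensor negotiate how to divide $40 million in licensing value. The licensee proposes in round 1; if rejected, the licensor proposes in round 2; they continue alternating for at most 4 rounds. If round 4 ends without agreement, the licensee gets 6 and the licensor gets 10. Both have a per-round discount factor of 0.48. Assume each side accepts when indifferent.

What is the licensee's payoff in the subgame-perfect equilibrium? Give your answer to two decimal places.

By backward induction:
Round 4 (the licensor proposes): the licensee gets 6 if talks fail, so the licensor offers 6 and keeps 34.
Round 3 (the licensee proposes): the licensor can get 34 next round, worth 0.48 × 34 = 16.32 now; the licensee offers that and keeps 23.68.
Round 2 (the licensor proposes): the licensee can get 23.68 next round, worth 0.48 × 23.68 = 11.3664 now. The licensor offers 11.3664 and keeps 40 − 11.3664 = 28.6336.
Round 1 (the licensee proposes): the licensor can get 28.6336 next round, worth 0.48 × 28.6336 = 13.744128 now, so the licensee offers 13.744128, keeping 26.255872.

26.26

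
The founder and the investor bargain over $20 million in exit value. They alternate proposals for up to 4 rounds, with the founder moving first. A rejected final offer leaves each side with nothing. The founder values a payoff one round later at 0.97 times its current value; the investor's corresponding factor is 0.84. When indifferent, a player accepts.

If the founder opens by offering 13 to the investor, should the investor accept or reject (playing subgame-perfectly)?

Reject

Work out the investor's continuation value if the offer is rejected.
Round 4 (the investor proposes): the founder will accept anything ≥ 0, so the investor offers 0 and keeps 20.
Round 3 (the founder proposes): the investor can get 20 next round, worth 0.84 × 20 = 16.8 now. The founder offers 16.8 and keeps 20 − 16.8 = 3.2.
Round 2 (the investor proposes): the founder can get 3.2 next round, worth 0.97 × 3.2 = 3.104 now. The investor offers 3.104 and keeps 20 − 3.104 = 16.896.
So by rejecting in round 1, the investor gets 16.896 next round, worth 0.84 × 16.896 = 14.19264 now.
Offer 13 < 14.19264, so the investor rejects.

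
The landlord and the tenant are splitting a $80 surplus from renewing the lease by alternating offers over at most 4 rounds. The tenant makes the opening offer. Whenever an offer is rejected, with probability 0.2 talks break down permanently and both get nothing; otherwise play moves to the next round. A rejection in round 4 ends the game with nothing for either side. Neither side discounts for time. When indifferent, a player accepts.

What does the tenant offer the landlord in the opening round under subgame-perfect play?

Round 4 (the landlord proposes): the tenant will accept anything ≥ 0, so the landlord offers 0 and keeps 80.
Round 3 (the tenant proposes): rejecting gives the landlord an expected 0.8 × 80 = 64. The tenant offers 64 and keeps 80 − 64 = 16.
Round 2 (the landlord proposes): rejecting gives the tenant an expected 0.8 × 16 = 12.8. The landlord offers 12.8 and keeps 80 − 12.8 = 67.2.
Round 1 (the tenant proposes): rejecting gives the landlord an expected 0.8 × 67.2 = 53.76; the tenant offers that and keeps 26.24.

53.76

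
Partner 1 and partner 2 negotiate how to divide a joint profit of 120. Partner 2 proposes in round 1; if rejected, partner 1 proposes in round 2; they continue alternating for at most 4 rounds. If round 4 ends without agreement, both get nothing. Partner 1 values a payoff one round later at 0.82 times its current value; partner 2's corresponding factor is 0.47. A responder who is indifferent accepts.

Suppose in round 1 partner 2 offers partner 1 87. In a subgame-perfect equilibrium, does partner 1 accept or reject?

Reject

Work out partner 1's continuation value if the offer is rejected.
Round 4 (partner 1 proposes): rejection yields 0 for partner 2; partner 1 offers 0 and keeps 120.
Round 3 (partner 2 proposes): partner 1 can get 120 next round, worth 0.82 × 120 = 98.4 now; partner 2 offers that and keeps 21.6.
Round 2 (partner 1 proposes): partner 2 can get 21.6 next round, worth 0.47 × 21.6 = 10.152 now, so partner 1 offers 10.152, keeping 109.848.
So by rejecting in round 1, partner 1 gets 109.848 next round, worth 0.82 × 109.848 = 90.07536 now.
Offer 87 < 90.07536, so partner 1 rejects.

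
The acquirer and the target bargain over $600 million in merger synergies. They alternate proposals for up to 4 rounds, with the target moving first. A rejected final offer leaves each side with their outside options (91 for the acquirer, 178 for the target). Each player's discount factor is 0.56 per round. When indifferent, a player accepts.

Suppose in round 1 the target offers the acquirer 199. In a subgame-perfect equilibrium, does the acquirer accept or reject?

Round 4 (the acquirer proposes): the target gets 178 if talks fail, so the acquirer offers 178 and keeps 422.
Round 3 (the target proposes): the acquirer can get 422 next round, worth 0.56 × 422 = 236.32 now; the target offers that and keeps 363.68.
Round 2 (the acquirer proposes): the target can get 363.68 next round, worth 0.56 × 363.68 = 203.6608 now. The acquirer offers 203.6608 and keeps 600 − 203.6608 = 396.3392.
So by rejecting in round 1, the acquirer gets 396.3392 next round, worth 0.56 × 396.3392 = 221.949952 now.
Offer 199 < 221.949952, so the acquirer rejects.

Reject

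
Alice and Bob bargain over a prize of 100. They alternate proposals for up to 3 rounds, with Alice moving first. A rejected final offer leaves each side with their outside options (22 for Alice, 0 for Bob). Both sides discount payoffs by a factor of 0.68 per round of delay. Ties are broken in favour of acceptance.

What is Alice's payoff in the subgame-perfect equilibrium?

Round 3 (Alice proposes): Bob will accept anything ≥ 0, so Alice offers 0 and keeps 100.
Round 2 (Bob proposes): Alice can get 100 next round, worth 0.68 × 100 = 68 now. Bob offers 68 and keeps 100 − 68 = 32.
Round 1 (Alice proposes): Bob can get 32 next round, worth 0.68 × 32 = 21.76 now. Alice offers 21.76 and keeps 100 − 21.76 = 78.24.

78.24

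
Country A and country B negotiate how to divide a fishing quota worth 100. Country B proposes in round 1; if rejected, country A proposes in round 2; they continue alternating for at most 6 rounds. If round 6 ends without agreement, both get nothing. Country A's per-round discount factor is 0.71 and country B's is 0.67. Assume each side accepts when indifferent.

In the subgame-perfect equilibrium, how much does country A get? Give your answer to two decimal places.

By backward induction:
Round 6 (country A proposes): rejection yields 0 for country B; country A offers 0 and keeps 100.
Round 5 (country B proposes): country A can get 100 next round, worth 0.71 × 100 = 71 now, so country B offers 71, keeping 29.
Round 4 (country A proposes): country B can get 29 next round, worth 0.67 × 29 = 19.43 now. Country A offers 19.43 and keeps 100 − 19.43 = 80.57.
Round 3 (country B proposes): country A can get 80.57 next round, worth 0.71 × 80.57 = 57.2047 now; country B offers that and keeps 42.7953.
Round 2 (country A proposes): country B can get 42.7953 next round, worth 0.67 × 42.7953 = 28.672851 now, so country A offers 28.672851, keeping 71.327149.
Round 1 (country B proposes): country A can get 71.327149 next round, worth 0.71 × 71.327149 = 50.64227579 now; country B offers that and keeps 49.35772421.

50.64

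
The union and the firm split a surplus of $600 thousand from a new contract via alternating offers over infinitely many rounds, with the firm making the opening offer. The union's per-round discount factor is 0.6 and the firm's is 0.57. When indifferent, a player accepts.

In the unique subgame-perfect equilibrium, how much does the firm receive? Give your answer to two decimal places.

Let x be the firm's share when the firm proposes and y be the union's share when the union proposes.
The union accepts iff offered ≥ 0.6·y, so x = 600 − 0.6y. Symmetrically y = 600 − 0.57x.
Substituting: x = 600 − 0.6(600 − 0.57x), giving x(1 − 0.57·0.6) = 600(1 − 0.6).
So x = 600 × 0.4 / 0.658 ≈ 364.7416, and the union receives 600 − x ≈ 235.2584.

364.74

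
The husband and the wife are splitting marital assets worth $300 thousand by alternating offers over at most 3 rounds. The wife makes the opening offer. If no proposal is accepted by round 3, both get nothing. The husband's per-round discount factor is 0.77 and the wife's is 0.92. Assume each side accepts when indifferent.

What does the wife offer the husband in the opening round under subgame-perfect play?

Work backward from the last round.
Round 3 (the wife proposes): the husband will accept anything ≥ 0, so the wife offers 0 and keeps 300.
Round 2 (the husband proposes): the wife can get 300 next round, worth 0.92 × 300 = 276 now; the husband offers that and keeps 24.
Round 1 (the wife proposes): the husband can get 24 next round, worth 0.77 × 24 = 18.48 now, so the wife offers 18.48, keeping 281.52.

18.48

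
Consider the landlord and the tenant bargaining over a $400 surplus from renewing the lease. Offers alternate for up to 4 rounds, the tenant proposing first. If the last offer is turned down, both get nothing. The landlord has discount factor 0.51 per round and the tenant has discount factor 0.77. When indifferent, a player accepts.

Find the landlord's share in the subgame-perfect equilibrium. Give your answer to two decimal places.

127.03

Solve by backward induction from round 4.
Round 4 (the landlord proposes): the tenant will accept anything ≥ 0, so the landlord offers 0 and keeps 400.
Round 3 (the tenant proposes): the landlord can get 400 next round, worth 0.51 × 400 = 204 now. The tenant offers 204 and keeps 400 − 204 = 196.
Round 2 (the landlord proposes): the tenant can get 196 next round, worth 0.77 × 196 = 150.92 now; the landlord offers that and keeps 249.08.
Round 1 (the tenant proposes): the landlord can get 249.08 next round, worth 0.51 × 249.08 = 127.0308 now; the tenant offers that and keeps 272.9692.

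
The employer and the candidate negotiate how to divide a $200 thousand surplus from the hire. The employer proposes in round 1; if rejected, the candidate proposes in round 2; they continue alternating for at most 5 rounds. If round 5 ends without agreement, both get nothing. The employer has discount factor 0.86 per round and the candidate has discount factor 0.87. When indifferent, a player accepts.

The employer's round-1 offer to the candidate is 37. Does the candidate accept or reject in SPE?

Round 5 (the employer proposes): rejection yields 0 for the candidate; the employer offers 0 and keeps 200.
Round 4 (the candidate proposes): the employer can get 200 next round, worth 0.86 × 200 = 172 now. The candidate offers 172 and keeps 200 − 172 = 28.
Round 3 (the employer proposes): the candidate can get 28 next round, worth 0.87 × 28 = 24.36 now. The employer offers 24.36 and keeps 200 − 24.36 = 175.64.
Round 2 (the candidate proposes): the employer can get 175.64 next round, worth 0.86 × 175.64 = 151.0504 now, so the candidate offers 151.0504, keeping 48.9496.
So by rejecting in round 1, the candidate gets 48.9496 next round, worth 0.87 × 48.9496 = 42.586152 now.
Offer 37 < 42.586152, so the candidate rejects.

Reject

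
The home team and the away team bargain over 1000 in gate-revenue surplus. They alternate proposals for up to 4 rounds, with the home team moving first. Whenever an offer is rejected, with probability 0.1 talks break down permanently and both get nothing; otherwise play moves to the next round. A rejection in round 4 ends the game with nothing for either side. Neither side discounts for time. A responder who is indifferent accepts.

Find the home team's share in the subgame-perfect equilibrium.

By backward induction:
Round 4 (the away team proposes): rejection yields 0 for the home team; the away team offers 0 and keeps 1000.
Round 3 (the home team proposes): rejecting gives the away team an expected 0.9 × 1000 = 900. The home team offers 900 and keeps 1000 − 900 = 100.
Round 2 (the away team proposes): rejecting gives the home team an expected 0.9 × 100 = 90; the away team offers that and keeps 910.
Round 1 (the home team proposes): rejecting gives the away team an expected 0.9 × 910 = 819; the home team offers that and keeps 181.

181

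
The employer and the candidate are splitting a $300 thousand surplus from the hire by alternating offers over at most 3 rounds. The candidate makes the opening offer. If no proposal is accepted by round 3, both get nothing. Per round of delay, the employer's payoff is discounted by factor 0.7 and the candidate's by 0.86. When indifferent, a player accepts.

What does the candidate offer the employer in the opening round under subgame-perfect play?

29.4

By backward induction:
Round 3 (the candidate proposes): the employer will accept anything ≥ 0, so the candidate offers 0 and keeps 300.
Round 2 (the employer proposes): the candidate can get 300 next round, worth 0.86 × 300 = 258 now; the employer offers that and keeps 42.
Round 1 (the candidate proposes): the employer can get 42 next round, worth 0.7 × 42 = 29.4 now, so the candidate offers 29.4, keeping 270.6.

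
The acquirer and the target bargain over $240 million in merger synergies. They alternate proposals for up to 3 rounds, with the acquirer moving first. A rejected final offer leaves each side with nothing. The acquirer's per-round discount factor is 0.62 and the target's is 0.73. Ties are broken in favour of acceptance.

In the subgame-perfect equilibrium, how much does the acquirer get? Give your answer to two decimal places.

173.42

Round 3 (the acquirer proposes): rejection yields 0 for the target; the acquirer offers 0 and keeps 240.
Round 2 (the target proposes): the acquirer can get 240 next round, worth 0.62 × 240 = 148.8 now. The target offers 148.8 and keeps 240 − 148.8 = 91.2.
Round 1 (the acquirer proposes): the target can get 91.2 next round, worth 0.73 × 91.2 = 66.576 now; the acquirer offers that and keeps 173.424.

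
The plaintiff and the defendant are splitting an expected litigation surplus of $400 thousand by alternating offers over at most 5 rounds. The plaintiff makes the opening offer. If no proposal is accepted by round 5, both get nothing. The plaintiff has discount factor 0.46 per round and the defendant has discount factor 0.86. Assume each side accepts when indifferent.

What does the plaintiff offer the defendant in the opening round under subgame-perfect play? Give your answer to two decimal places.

259.25

By backward induction:
Round 5 (the plaintiff proposes): rejection yields 0 for the defendant; the plaintiff offers 0 and keeps 400.
Round 4 (the defendant proposes): the plaintiff can get 400 next round, worth 0.46 × 400 = 184 now, so the defendant offers 184, keeping 216.
Round 3 (the plaintiff proposes): the defendant can get 216 next round, worth 0.86 × 216 = 185.76 now; the plaintiff offers that and keeps 214.24.
Round 2 (the defendant proposes): the plaintiff can get 214.24 next round, worth 0.46 × 214.24 = 98.5504 now, so the defendant offers 98.5504, keeping 301.4496.
Round 1 (the plaintiff proposes): the defendant can get 301.4496 next round, worth 0.86 × 301.4496 = 259.246656 now. The plaintiff offers 259.246656 and keeps 400 − 259.246656 = 140.753344.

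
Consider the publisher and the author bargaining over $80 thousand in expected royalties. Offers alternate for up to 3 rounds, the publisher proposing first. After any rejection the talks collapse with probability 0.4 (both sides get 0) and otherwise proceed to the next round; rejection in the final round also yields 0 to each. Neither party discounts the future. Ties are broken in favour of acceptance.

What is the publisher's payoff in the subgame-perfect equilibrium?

Round 3 (the publisher proposes): rejection yields 0 for the author; the publisher offers 0 and keeps 80.
Round 2 (the author proposes): rejecting gives the publisher an expected 0.6 × 80 = 48. The author offers 48 and keeps 80 − 48 = 32.
Round 1 (the publisher proposes): rejecting gives the author an expected 0.6 × 32 = 19.2; the publisher offers that and keeps 60.8.

60.8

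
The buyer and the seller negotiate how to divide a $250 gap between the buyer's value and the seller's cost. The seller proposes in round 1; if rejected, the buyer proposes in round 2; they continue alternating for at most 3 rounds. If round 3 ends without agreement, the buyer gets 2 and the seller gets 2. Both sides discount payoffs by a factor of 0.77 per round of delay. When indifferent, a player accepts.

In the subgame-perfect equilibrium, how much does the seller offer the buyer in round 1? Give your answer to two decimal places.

By backward induction:
Round 3 (the seller proposes): the buyer gets 2 if talks fail, so the seller offers 2 and keeps 248.
Round 2 (the buyer proposes): the seller can get 248 next round, worth 0.77 × 248 = 190.96 now; the buyer offers that and keeps 59.04.
Round 1 (the seller proposes): the buyer can get 59.04 next round, worth 0.77 × 59.04 = 45.4608 now, so the seller offers 45.4608, keeping 204.5392.

45.46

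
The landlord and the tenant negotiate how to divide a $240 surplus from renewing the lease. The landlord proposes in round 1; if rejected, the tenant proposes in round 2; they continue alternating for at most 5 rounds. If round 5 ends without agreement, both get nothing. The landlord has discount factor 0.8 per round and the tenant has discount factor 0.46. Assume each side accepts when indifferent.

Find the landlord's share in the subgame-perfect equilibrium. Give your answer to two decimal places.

209.79

Round 5 (the landlord proposes): rejection yields 0 for the tenant; the landlord offers 0 and keeps 240.
Round 4 (the tenant proposes): the landlord can get 240 next round, worth 0.8 × 240 = 192 now; the tenant offers that and keeps 48.
Round 3 (the landlord proposes): the tenant can get 48 next round, worth 0.46 × 48 = 22.08 now, so the landlord offers 22.08, keeping 217.92.
Round 2 (the tenant proposes): the landlord can get 217.92 next round, worth 0.8 × 217.92 = 174.336 now, so the tenant offers 174.336, keeping 65.664.
Round 1 (the landlord proposes): the tenant can get 65.664 next round, worth 0.46 × 65.664 = 30.20544 now, so the landlord offers 30.20544, keeping 209.79456.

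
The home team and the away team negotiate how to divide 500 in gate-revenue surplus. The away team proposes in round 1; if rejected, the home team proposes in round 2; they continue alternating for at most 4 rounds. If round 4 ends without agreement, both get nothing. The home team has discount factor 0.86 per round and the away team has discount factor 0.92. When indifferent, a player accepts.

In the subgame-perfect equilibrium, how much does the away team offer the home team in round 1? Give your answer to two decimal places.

Round 4 (the home team proposes): the away team will accept anything ≥ 0, so the home team offers 0 and keeps 500.
Round 3 (the away team proposes): the home team can get 500 next round, worth 0.86 × 500 = 430 now; the away team offers that and keeps 70.
Round 2 (the home team proposes): the away team can get 70 next round, worth 0.92 × 70 = 64.4 now; the home team offers that and keeps 435.6.
Round 1 (the away team proposes): the home team can get 435.6 next round, worth 0.86 × 435.6 = 374.616 now. The away team offers 374.616 and keeps 500 − 374.616 = 125.384.

374.62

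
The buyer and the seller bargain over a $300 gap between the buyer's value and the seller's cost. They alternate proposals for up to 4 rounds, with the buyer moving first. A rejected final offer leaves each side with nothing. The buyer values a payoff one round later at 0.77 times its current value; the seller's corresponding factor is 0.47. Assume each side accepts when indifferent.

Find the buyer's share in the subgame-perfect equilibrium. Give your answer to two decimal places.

Round 4 (the seller proposes): rejection yields 0 for the buyer; the seller offers 0 and keeps 300.
Round 3 (the buyer proposes): the seller can get 300 next round, worth 0.47 × 300 = 141 now; the buyer offers that and keeps 159.
Round 2 (the seller proposes): the buyer can get 159 next round, worth 0.77 × 159 = 122.43 now. The seller offers 122.43 and keeps 300 − 122.43 = 177.57.
Round 1 (the buyer proposes): the seller can get 177.57 next round, worth 0.47 × 177.57 = 83.4579 now; the buyer offers that and keeps 216.5421.

216.54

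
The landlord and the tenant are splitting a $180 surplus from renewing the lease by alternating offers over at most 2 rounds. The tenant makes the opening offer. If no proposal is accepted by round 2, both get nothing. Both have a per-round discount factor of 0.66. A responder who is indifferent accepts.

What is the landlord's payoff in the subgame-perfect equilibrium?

118.8

Round 2 (the landlord proposes): the tenant will accept anything ≥ 0, so the landlord offers 0 and keeps 180.
Round 1 (the tenant proposes): the landlord can get 180 next round, worth 0.66 × 180 = 118.8 now. The tenant offers 118.8 and keeps 180 − 118.8 = 61.2.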